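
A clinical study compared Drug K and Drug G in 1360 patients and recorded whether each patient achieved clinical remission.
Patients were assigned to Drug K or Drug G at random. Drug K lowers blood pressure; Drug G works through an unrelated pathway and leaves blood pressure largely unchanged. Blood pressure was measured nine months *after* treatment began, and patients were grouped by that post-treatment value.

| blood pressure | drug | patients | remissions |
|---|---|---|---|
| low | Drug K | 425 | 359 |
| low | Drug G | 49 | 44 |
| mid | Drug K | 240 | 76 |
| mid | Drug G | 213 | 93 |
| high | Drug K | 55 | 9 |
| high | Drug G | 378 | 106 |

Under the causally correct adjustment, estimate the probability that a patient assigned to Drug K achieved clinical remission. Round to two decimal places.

0.62

Within every blood pressure level Drug G has the higher rate, yet pooled Drug K does — Simpson's reversal.
Blood pressure here is a post-treatment variable shaped by the drug; conditioning on it would introduce bias rather than remove it. The overall comparison is the causal one.
So P(outcome | do(Drug K)) is just the pooled rate for Drug K: 444/720 = 0.617.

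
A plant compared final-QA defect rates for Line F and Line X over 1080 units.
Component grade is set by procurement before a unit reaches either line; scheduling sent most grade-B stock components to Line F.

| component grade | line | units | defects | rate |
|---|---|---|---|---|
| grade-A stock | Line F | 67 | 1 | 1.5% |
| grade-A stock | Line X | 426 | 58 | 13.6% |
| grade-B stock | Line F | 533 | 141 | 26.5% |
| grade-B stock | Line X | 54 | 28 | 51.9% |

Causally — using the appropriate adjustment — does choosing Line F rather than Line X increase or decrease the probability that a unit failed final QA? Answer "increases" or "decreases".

decreases

Within every component grade level Line F has the lower rate, yet pooled Line X does — Simpson's reversal.
Here component grade is a common cause — it drives both which line a case falls under and the outcome. The crude comparison mixes populations; the stratum-specific rates are the causally relevant ones.
Within each level — grade-A stock: 1.5% vs 13.6%; grade-B stock: 26.5% vs 51.9% — Line F is lower every time.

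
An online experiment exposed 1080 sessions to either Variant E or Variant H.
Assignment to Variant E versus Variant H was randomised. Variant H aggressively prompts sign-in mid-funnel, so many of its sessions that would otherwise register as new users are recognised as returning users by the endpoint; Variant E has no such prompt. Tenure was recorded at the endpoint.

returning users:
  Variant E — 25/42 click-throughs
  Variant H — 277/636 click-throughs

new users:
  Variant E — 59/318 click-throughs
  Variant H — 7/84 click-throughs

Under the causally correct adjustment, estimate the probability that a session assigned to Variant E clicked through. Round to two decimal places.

0.23

Within every user tenure level Variant E has the higher rate, yet pooled Variant H does — Simpson's reversal.
User tenure is recorded after the variant and is itself shifted by it — it sits on the causal path from variant to outcome. Conditioning on a mediator would strip out part of the effect we want; the pooled comparison gives the total causal effect.
So P(outcome | do(Variant E)) is just the pooled rate for Variant E: 84/360 = 0.233.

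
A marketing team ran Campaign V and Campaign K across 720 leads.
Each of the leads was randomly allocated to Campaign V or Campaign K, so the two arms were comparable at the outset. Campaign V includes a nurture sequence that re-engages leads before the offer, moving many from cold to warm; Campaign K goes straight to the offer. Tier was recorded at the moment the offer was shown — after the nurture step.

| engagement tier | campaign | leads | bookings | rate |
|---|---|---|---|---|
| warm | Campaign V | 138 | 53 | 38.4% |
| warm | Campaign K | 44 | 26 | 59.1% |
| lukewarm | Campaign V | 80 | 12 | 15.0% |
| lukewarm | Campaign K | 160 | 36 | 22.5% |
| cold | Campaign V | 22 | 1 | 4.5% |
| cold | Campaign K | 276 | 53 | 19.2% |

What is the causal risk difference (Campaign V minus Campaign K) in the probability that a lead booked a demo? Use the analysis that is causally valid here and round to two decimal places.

The engagement tier-specific comparison favours Campaign K throughout, but the pooled figures favour Campaign V. The question is whether to condition on engagement tier.
Engagement tier lies on the pathway campaign → engagement tier → outcome, so adjusting for it blocks the indirect effect. For the total causal effect of campaign, use the unadjusted pooled rates.
The causal difference is the pooled difference: 0.275 − 0.240 = +0.035.

+0.04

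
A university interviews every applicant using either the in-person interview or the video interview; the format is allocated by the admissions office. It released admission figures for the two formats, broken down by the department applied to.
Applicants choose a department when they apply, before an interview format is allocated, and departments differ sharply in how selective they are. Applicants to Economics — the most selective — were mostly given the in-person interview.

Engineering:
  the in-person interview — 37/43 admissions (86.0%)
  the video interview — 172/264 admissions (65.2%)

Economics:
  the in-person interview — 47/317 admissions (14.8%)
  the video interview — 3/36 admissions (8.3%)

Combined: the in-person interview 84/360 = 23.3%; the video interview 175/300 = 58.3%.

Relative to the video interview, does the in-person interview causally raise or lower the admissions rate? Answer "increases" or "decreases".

Nothing the interview format does changes department; the imbalance is an allocation artefact. With department also predicting the outcome, the pooled figure is confounded, and the within-stratum comparison is the causal one.
Within each level — Engineering: 86.0% vs 65.2%; Economics: 14.8% vs 8.3% — the in-person interview is higher every time.

increases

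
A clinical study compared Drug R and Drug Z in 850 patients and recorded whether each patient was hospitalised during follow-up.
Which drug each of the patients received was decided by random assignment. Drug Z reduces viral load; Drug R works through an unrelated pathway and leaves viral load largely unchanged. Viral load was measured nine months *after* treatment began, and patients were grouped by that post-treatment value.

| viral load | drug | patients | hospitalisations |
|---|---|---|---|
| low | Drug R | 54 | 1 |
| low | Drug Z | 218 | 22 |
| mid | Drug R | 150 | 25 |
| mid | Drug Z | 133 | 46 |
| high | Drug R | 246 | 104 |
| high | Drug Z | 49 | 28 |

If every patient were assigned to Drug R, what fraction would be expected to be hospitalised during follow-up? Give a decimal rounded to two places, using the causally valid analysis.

The viral load-specific comparison favours Drug R throughout, but the pooled figures favour Drug Z. The question is whether to condition on viral load.
The distribution of viral load is itself part of what the drug does — it is an intermediate outcome. Holding it fixed would remove that part of the effect; the total effect is the pooled difference.
So P(outcome | do(Drug R)) is just the pooled rate for Drug R: 130/450 = 0.289.

0.29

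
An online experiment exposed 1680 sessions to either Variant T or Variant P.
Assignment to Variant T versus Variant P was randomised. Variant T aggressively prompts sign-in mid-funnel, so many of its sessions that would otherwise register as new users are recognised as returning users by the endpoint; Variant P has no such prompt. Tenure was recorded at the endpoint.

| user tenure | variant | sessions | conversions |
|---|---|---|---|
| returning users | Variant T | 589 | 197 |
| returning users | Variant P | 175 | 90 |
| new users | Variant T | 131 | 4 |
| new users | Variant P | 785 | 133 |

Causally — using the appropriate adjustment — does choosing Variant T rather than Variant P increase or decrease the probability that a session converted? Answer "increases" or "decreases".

Within every user tenure level Variant P has the higher rate, yet pooled Variant T does — Simpson's reversal.
Because the variant influences user tenure, user tenure is a post-treatment mediator, not a confounder. Stratifying on it would bias the estimate; the causal effect is the crude pooled difference.
Pooled: Variant T 27.9% vs Variant P 23.2%; Variant T is higher overall.

increases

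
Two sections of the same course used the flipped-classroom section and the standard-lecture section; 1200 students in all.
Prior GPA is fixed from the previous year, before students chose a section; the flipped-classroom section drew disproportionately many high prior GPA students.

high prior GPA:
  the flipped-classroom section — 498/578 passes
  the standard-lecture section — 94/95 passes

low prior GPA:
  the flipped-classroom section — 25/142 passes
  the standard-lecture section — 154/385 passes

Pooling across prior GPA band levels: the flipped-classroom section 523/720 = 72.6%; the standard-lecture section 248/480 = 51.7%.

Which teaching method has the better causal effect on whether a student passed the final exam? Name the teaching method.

the standard-lecture section

Prior GPA band differs across teaching methods for reasons unrelated to any effect of the teaching method itself, and it separately predicts the outcome — a classic confounder. We must compare within prior GPA band levels.
Within each level — high prior GPA: 86.2% vs 98.9%; low prior GPA: 17.6% vs 40.0% — the standard-lecture section is higher every time.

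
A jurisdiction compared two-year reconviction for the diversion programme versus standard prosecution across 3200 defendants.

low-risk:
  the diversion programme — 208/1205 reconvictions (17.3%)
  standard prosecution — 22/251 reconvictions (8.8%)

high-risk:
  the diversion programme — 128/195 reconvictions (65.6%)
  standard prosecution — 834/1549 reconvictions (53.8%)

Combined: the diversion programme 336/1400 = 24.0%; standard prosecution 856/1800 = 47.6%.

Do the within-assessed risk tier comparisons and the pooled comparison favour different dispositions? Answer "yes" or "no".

Within each assessed risk tier level (low-risk 17.3% vs 8.8%; high-risk 65.6% vs 53.8%), standard prosecution has the lower rate every time. Pooled: 24.0% vs 47.6% — the diversion programme has the lower rate overall. The two comparisons disagree.

yes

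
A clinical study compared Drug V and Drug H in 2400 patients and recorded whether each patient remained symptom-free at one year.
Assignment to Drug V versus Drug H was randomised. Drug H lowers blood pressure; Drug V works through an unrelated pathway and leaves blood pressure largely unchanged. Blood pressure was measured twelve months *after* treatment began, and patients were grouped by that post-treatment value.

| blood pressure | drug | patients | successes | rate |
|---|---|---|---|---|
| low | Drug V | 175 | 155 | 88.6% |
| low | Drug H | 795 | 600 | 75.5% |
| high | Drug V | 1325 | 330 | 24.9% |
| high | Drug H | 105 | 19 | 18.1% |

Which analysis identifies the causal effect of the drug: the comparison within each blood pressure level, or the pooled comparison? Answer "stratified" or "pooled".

pooled

Because the drug influences blood pressure, blood pressure is a post-treatment mediator, not a confounder. Stratifying on it would bias the estimate; the causal effect is the crude pooled difference.
Pooled: Drug V 32.3% vs Drug H 68.8%; Drug H is higher overall.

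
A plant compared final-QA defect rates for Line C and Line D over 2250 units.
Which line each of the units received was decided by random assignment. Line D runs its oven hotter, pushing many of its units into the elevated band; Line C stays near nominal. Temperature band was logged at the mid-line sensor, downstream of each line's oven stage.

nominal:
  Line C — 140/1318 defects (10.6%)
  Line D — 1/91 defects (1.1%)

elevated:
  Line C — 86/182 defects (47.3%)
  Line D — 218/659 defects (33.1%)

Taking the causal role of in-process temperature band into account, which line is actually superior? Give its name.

Line C

The distribution of in-process temperature band is itself part of what the line does — it is an intermediate outcome. Holding it fixed would remove that part of the effect; the total effect is the pooled difference.
Pooled: Line C 15.1% vs Line D 29.2%; Line C is lower overall.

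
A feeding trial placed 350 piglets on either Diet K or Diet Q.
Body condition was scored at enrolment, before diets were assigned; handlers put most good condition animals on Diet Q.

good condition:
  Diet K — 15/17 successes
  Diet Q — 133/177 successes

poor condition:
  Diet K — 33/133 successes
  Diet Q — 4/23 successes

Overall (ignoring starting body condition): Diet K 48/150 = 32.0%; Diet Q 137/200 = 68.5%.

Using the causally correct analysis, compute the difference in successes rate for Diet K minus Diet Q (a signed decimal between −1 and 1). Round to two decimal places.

+0.11

Nothing the diet does changes starting body condition; the imbalance is an allocation artefact. With starting body condition also predicting the outcome, the pooled figure is confounded, and the within-stratum comparison is the causal one.
Adjusting over the population distribution of starting body condition: 0.554·(0.882−0.751) + 0.446·(0.248−0.174) = +0.106.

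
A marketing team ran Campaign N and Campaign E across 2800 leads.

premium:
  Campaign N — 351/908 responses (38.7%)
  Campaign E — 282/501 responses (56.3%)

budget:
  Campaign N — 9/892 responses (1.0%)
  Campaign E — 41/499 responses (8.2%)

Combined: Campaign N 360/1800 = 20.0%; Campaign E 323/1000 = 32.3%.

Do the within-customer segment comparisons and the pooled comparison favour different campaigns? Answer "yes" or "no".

Within each customer segment level (premium 38.7% vs 56.3%; budget 1.0% vs 8.2%), Campaign E has the higher rate every time. Pooled: 20.0% vs 32.3% — Campaign E has the higher rate overall. They agree.

no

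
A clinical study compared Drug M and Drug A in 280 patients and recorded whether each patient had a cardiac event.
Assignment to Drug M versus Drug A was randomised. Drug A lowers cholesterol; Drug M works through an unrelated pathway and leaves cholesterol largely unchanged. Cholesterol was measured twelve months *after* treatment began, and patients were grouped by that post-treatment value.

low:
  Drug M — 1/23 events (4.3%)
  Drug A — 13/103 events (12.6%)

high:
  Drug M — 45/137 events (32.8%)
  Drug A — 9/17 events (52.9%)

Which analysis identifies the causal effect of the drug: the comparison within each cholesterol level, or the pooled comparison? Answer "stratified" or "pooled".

Within every cholesterol level Drug M has the lower rate, yet pooled Drug A does — Simpson's reversal.
Cholesterol here is a post-treatment variable shaped by the drug; conditioning on it would introduce bias rather than remove it. The overall comparison is the causal one.
Pooled: Drug M 28.7% vs Drug A 18.3%; Drug A is lower overall.

pooled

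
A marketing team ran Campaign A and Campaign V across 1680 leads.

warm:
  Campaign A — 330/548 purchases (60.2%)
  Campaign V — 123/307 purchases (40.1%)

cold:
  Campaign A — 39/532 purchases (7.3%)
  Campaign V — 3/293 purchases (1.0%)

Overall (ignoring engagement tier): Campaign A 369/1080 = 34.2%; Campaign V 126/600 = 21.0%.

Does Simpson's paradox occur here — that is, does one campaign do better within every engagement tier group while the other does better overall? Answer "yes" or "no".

Within each engagement tier level (warm 60.2% vs 40.1%; cold 7.3% vs 1.0%), Campaign A has the higher rate every time. Pooled: 34.2% vs 21.0% — Campaign A has the higher rate overall. They agree.

no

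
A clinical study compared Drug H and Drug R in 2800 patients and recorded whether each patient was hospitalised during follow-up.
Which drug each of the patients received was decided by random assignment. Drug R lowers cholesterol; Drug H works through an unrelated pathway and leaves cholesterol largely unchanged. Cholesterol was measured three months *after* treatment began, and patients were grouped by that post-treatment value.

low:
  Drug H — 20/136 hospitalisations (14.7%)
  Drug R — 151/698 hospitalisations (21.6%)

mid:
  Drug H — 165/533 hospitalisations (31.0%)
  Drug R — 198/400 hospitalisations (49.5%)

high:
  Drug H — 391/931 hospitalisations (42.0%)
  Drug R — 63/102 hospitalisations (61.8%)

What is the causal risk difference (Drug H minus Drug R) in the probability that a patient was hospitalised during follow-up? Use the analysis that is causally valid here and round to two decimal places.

Cholesterol here is a post-treatment variable shaped by the drug; conditioning on it would introduce bias rather than remove it. The overall comparison is the causal one.
The causal difference is the pooled difference: 0.360 − 0.343 = +0.017.

+0.02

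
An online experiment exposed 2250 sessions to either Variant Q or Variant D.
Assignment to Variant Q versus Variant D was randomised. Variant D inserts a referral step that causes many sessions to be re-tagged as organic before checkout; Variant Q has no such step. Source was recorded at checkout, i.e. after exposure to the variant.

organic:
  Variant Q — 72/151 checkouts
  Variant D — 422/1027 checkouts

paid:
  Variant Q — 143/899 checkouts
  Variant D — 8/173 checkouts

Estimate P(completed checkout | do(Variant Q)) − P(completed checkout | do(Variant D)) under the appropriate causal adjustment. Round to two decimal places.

-0.15

Traffic source is recorded after the variant and is itself shifted by it — it sits on the causal path from variant to outcome. Conditioning on a mediator would strip out part of the effect we want; the pooled comparison gives the total causal effect.
The causal difference is the pooled difference: 0.205 − 0.358 = -0.154.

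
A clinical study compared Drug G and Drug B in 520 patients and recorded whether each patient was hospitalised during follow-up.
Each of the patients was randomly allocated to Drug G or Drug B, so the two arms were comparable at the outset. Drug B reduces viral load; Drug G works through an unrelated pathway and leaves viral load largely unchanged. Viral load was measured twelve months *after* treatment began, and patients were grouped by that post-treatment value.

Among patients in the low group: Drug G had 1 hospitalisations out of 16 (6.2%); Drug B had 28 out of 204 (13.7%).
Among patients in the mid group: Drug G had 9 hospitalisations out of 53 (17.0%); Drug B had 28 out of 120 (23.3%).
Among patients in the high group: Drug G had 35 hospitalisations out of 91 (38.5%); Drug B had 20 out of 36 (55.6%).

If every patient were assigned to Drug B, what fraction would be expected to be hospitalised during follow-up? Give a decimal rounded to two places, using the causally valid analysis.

0.21

The stratified and pooled comparisons disagree (Drug G wins within each viral load; Drug B wins overall), so the answer turns on the causal role of viral load.
Viral load lies on the pathway drug → viral load → outcome, so adjusting for it blocks the indirect effect. For the total causal effect of drug, use the unadjusted pooled rates.
So P(outcome | do(Drug B)) is just the pooled rate for Drug B: 76/360 = 0.211.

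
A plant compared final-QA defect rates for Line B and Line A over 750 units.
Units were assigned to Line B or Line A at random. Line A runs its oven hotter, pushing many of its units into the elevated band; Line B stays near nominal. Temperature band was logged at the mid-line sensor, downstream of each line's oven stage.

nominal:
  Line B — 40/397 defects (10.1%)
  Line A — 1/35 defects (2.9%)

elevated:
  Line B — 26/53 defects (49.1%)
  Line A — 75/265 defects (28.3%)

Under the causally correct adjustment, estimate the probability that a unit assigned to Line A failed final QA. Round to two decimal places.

Stratifying would compare lines among units the lines themselves sorted into in-process temperature band groups — a form of selection on an intermediate. The unconditioned pooled rates give the total causal effect.
So P(outcome | do(Line A)) is just the pooled rate for Line A: 76/300 = 0.253.

0.25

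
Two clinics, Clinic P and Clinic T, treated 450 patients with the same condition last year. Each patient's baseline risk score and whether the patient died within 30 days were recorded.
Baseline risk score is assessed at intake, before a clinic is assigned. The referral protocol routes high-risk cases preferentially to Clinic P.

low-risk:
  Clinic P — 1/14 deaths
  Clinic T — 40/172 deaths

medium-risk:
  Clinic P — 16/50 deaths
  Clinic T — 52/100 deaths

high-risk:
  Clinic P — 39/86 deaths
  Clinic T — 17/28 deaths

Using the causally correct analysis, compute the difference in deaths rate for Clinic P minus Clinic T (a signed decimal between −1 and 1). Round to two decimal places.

-0.17

Within every baseline risk score level Clinic P has the lower rate, yet pooled Clinic T does — Simpson's reversal.
Baseline risk score is set before the clinic has any effect — it is not caused by the clinic — and it independently drives the outcome. That makes it a confounder, so the causal comparison is within baseline risk score levels.
Adjusting over the population distribution of baseline risk score: 0.413·(0.071−0.233) + 0.333·(0.320−0.520) + 0.253·(0.453−0.607) = -0.172.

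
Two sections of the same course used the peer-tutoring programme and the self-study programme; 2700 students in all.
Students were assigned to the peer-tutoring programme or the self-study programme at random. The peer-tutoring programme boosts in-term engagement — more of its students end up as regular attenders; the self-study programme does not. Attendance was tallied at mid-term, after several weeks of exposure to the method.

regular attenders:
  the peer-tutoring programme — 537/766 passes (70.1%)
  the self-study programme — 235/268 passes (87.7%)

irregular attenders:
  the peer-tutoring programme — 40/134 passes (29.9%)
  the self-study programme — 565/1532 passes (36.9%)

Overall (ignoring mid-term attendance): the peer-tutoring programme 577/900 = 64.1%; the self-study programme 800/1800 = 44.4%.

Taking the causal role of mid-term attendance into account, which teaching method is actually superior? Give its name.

the peer-tutoring programme

The stratified and pooled comparisons disagree (the self-study programme wins within each mid-term attendance; the peer-tutoring programme wins overall), so the answer turns on the causal role of mid-term attendance.
Mid-term attendance is downstream of the teaching method. One should not condition on a consequence of treatment, so the overall rates are the right comparison.
Pooled: the peer-tutoring programme 64.1% vs the self-study programme 44.4%; the peer-tutoring programme is higher overall.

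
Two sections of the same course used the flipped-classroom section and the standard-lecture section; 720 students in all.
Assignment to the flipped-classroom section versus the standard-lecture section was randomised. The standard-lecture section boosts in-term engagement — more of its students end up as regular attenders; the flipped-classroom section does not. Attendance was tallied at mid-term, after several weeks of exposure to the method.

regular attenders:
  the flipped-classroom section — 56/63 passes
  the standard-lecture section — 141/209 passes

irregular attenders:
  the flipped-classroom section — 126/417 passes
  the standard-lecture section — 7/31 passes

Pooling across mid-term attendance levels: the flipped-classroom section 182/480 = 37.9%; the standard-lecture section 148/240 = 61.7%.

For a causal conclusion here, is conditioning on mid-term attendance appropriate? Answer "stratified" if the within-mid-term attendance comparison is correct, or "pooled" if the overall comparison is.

pooled

The mid-term attendance-specific comparison favours the flipped-classroom section throughout, but the pooled figures favour the standard-lecture section. The question is whether to condition on mid-term attendance.
Mid-term attendance is downstream of the teaching method. One should not condition on a consequence of treatment, so the overall rates are the right comparison.
Pooled: the flipped-classroom section 37.9% vs the standard-lecture section 61.7%; the standard-lecture section is higher overall.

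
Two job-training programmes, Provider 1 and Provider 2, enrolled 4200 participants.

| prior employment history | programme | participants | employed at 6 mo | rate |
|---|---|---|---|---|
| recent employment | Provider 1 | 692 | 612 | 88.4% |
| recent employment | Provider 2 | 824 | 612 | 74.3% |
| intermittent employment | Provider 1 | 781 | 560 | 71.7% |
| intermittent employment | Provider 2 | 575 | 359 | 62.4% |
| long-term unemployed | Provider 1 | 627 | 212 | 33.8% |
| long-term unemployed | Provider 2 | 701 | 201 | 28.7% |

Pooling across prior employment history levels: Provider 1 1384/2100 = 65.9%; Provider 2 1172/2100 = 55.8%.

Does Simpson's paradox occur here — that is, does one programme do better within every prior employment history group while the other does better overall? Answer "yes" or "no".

no

Within each prior employment history level (recent employment 88.4% vs 74.3%; intermittent employment 71.7% vs 62.4%; long-term unemployed 33.8% vs 28.7%), Provider 1 has the higher rate every time. Pooled: 65.9% vs 55.8% — Provider 1 has the higher rate overall. They agree.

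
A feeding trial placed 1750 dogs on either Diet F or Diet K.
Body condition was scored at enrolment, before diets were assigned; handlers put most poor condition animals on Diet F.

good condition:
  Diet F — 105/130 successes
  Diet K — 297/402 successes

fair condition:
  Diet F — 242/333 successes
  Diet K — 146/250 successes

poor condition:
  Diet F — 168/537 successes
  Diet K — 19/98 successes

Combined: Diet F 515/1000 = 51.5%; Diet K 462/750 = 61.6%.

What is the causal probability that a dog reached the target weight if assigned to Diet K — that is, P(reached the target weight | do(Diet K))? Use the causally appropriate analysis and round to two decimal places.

Nothing the diet does changes starting body condition; the imbalance is an allocation artefact. With starting body condition also predicting the outcome, the pooled figure is confounded, and the within-stratum comparison is the causal one.
Standardising Diet K to the population starting body condition mix: 0.304·297/402 + 0.333·146/250 + 0.363·19/98 = 0.490.

0.49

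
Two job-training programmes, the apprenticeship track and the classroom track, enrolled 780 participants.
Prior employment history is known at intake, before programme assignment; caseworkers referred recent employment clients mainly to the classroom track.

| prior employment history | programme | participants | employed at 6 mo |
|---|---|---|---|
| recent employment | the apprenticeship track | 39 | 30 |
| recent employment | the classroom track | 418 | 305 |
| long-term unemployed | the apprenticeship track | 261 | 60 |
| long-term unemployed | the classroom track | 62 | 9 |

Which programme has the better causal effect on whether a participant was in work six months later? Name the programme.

the apprenticeship track is higher inside every prior employment history stratum but the classroom track is higher in aggregate. Whether to stratify depends on how prior employment history relates to the programme.
Nothing the programme does changes prior employment history; the imbalance is an allocation artefact. With prior employment history also predicting the outcome, the pooled figure is confounded, and the within-stratum comparison is the causal one.
Within each level — recent employment: 76.9% vs 73.0%; long-term unemployed: 23.0% vs 14.5% — the apprenticeship track is higher every time.

the apprenticeship track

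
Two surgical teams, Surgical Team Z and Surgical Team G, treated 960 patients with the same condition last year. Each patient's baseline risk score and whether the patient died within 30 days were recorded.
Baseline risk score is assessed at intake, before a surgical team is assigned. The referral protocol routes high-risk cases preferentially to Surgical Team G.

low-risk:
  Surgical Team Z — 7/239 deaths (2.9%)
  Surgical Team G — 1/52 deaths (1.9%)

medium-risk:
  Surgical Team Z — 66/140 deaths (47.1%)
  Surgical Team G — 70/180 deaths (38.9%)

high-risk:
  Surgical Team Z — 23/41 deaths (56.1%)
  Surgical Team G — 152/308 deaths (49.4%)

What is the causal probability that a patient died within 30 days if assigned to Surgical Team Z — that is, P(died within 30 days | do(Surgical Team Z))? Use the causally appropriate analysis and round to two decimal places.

0.37

Nothing the surgical team does changes baseline risk score; the imbalance is an allocation artefact. With baseline risk score also predicting the outcome, the pooled figure is confounded, and the within-stratum comparison is the causal one.
Standardising Surgical Team Z to the population baseline risk score mix: 0.303·7/239 + 0.333·66/140 + 0.364·23/41 = 0.370.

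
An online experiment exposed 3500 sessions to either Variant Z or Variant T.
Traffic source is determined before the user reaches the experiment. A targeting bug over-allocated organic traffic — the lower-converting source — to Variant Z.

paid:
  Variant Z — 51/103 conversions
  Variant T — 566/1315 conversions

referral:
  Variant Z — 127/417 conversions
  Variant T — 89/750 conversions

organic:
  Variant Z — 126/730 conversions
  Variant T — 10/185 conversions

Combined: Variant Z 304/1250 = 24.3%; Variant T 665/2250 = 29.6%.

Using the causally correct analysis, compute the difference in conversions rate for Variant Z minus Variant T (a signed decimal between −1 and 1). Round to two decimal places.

+0.12

Nothing the variant does changes traffic source; the imbalance is an allocation artefact. With traffic source also predicting the outcome, the pooled figure is confounded, and the within-stratum comparison is the causal one.
Adjusting over the population distribution of traffic source: 0.405·(0.495−0.430) + 0.333·(0.305−0.119) + 0.261·(0.173−0.054) = +0.119.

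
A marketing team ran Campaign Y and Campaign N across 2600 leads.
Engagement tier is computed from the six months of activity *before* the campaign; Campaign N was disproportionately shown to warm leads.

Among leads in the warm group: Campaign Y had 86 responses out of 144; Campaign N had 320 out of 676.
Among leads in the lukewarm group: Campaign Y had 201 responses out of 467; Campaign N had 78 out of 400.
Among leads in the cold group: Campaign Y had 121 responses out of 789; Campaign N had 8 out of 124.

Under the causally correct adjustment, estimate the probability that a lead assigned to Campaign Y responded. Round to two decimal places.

The stratified and pooled comparisons disagree (Campaign Y wins within each engagement tier; Campaign N wins overall), so the answer turns on the causal role of engagement tier.
Here engagement tier is a common cause — it drives both which campaign a case falls under and the outcome. The crude comparison mixes populations; the stratum-specific rates are the causally relevant ones.
Standardising Campaign Y to the population engagement tier mix: 0.315·86/144 + 0.333·201/467 + 0.351·121/789 = 0.386.

0.39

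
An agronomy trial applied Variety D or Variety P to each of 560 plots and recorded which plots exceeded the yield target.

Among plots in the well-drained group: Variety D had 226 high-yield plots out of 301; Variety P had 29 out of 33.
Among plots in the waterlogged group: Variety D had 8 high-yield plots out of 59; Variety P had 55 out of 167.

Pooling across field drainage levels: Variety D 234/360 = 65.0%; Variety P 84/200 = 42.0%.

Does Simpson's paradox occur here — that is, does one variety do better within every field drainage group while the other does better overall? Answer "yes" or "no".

yes

Within each field drainage level (well-drained 75.1% vs 87.9%; waterlogged 13.6% vs 32.9%), Variety P has the higher rate every time. Pooled: 65.0% vs 42.0% — Variety D has the higher rate overall. The two comparisons disagree.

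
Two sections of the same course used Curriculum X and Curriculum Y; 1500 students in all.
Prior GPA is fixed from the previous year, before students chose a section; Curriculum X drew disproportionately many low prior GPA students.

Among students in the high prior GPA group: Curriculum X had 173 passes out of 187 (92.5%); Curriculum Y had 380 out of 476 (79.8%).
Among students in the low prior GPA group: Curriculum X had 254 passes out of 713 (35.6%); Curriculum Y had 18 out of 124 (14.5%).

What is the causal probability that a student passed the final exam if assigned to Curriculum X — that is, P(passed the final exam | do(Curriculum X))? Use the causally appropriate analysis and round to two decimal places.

The prior GPA band-specific comparison favours Curriculum X throughout, but the pooled figures favour Curriculum Y. The question is whether to condition on prior GPA band.
Prior GPA band satisfies the back-door criterion: it is not a descendant of the teaching method, and it blocks the spurious path from teaching method to outcome. Adjusting for it (i.e., using the within-prior GPA band rates) gives the causal effect.
Standardising Curriculum X to the population prior GPA band mix: 0.442·173/187 + 0.558·254/713 = 0.608.

0.61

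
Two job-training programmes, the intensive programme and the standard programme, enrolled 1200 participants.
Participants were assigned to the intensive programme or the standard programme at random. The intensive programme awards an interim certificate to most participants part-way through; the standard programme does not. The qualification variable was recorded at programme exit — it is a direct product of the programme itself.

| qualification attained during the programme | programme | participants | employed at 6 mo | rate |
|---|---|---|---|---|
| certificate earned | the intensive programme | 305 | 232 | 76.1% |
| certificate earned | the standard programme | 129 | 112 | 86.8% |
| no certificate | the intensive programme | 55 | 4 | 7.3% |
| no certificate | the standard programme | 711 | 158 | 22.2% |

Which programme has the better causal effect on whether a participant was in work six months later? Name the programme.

the intensive programme

The stratified and pooled comparisons disagree (the standard programme wins within each qualification attained during the programme; the intensive programme wins overall), so the answer turns on the causal role of qualification attained during the programme.
Qualification attained during the programme is recorded after the programme and is itself shifted by it — it sits on the causal path from programme to outcome. Conditioning on a mediator would strip out part of the effect we want; the pooled comparison gives the total causal effect.
Pooled: the intensive programme 65.6% vs the standard programme 32.1%; the intensive programme is higher overall.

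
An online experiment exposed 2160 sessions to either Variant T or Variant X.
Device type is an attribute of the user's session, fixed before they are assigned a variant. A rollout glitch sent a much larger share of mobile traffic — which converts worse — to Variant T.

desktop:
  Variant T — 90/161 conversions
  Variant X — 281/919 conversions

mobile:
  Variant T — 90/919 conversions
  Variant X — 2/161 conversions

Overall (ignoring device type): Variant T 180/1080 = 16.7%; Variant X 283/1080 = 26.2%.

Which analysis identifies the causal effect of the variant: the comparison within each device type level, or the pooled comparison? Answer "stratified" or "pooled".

Device type differs across variants for reasons unrelated to any effect of the variant itself, and it separately predicts the outcome — a classic confounder. We must compare within device type levels.
Within each level — desktop: 55.9% vs 30.6%; mobile: 9.8% vs 1.2% — Variant T is higher every time.

stratified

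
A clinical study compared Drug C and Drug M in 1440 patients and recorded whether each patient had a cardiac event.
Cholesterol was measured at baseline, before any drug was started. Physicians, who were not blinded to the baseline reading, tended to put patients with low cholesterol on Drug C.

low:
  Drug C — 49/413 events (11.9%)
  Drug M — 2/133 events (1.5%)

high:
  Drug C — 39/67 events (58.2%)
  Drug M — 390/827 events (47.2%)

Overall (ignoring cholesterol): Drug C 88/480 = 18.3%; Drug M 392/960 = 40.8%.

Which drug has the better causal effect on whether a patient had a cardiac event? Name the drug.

Drug M

The cholesterol-specific comparison favours Drug M throughout, but the pooled figures favour Drug C. The question is whether to condition on cholesterol.
Cholesterol satisfies the back-door criterion: it is not a descendant of the drug, and it blocks the spurious path from drug to outcome. Adjusting for it (i.e., using the within-cholesterol rates) gives the causal effect.
Within each level — low: 11.9% vs 1.5%; high: 58.2% vs 47.2% — Drug M is lower every time.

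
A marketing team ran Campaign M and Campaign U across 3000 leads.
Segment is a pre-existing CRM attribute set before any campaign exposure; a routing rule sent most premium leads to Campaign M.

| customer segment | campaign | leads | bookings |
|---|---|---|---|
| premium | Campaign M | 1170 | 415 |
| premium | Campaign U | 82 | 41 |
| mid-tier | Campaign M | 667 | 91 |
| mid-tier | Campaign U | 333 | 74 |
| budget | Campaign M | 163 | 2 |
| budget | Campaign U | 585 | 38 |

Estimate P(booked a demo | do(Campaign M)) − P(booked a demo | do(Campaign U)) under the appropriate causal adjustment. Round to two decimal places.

-0.10

Nothing the campaign does changes customer segment; the imbalance is an allocation artefact. With customer segment also predicting the outcome, the pooled figure is confounded, and the within-stratum comparison is the causal one.
Adjusting over the population distribution of customer segment: 0.417·(0.355−0.500) + 0.333·(0.136−0.222) + 0.249·(0.012−0.065) = -0.102.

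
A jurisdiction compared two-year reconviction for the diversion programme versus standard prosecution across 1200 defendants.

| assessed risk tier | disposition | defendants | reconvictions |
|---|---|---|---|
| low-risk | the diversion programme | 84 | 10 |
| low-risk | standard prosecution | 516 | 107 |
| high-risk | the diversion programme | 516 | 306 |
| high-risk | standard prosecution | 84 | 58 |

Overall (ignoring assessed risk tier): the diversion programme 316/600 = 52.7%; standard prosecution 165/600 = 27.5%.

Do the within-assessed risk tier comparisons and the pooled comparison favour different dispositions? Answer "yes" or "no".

yes

Within each assessed risk tier level (low-risk 11.9% vs 20.7%; high-risk 59.3% vs 69.0%), the diversion programme has the lower rate every time. Pooled: 52.7% vs 27.5% — standard prosecution has the lower rate overall. The two comparisons disagree.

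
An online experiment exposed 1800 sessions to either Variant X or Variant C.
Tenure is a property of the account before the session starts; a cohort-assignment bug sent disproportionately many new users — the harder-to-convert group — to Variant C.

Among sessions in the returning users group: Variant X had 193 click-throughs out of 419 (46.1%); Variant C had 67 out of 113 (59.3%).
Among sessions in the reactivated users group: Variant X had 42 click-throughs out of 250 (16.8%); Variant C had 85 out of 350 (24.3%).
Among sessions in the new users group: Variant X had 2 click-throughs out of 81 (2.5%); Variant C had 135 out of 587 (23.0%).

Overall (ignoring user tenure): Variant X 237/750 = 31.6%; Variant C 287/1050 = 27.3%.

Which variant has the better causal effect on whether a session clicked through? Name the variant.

The stratified and pooled comparisons disagree (Variant C wins within each user tenure; Variant X wins overall), so the answer turns on the causal role of user tenure.
User tenure is set before the variant has any effect — it is not caused by the variant — and it independently drives the outcome. That makes it a confounder, so the causal comparison is within user tenure levels.
Within each level — returning users: 46.1% vs 59.3%; reactivated users: 16.8% vs 24.3%; new users: 2.5% vs 23.0% — Variant C is higher every time.

Variant C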